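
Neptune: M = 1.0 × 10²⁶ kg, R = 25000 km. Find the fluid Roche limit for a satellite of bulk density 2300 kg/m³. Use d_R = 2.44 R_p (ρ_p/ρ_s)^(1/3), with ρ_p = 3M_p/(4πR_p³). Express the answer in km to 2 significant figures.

53000 km

ρ_p = 3M_p/(4πR_p³) = 3 × (1.0 × 10²⁶) / (4π × (2.5 × 10⁷ m)³) = 1500 kg/m³
d_R = 2.44 × 25000 km × (1500/2300)^(1/3)
    = 53000 km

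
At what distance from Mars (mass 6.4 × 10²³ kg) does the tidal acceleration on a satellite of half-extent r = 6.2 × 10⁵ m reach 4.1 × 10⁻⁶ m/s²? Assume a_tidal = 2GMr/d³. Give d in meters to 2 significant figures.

2GMr/d³ = a_tidal  ⇒  d = (2GMr / a_tidal)^(1/3)
d = (2 × 6.674×10⁻¹¹ × (6.4 × 10²³) × (6.2 × 10⁵) / (4.1 × 10⁻⁶))^(1/3)
  = 2.3 × 10⁸ m

2.3 × 10⁸ m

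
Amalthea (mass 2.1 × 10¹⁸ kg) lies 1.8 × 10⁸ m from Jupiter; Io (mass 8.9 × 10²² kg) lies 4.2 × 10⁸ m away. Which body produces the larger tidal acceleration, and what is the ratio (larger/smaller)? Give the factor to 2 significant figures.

Io, by a factor of ≈ 3300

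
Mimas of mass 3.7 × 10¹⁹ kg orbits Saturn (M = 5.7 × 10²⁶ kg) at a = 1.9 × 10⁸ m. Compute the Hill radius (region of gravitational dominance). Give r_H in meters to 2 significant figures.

5.3 × 10⁵ m

r_H ≈ a (m/3M)^(1/3)
    = (1.9 × 10⁸) × (3.7 × 10¹⁹ / (3 × 5.7 × 10²⁶))^(1/3)
    = 5.3 × 10⁵ m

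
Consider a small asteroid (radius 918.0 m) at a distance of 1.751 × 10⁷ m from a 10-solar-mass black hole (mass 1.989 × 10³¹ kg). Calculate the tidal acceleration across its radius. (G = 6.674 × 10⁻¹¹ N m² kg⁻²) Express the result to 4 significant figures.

4.540 × 10² m/s²

a_tidal = 2GMr/d³
        = 2 × (6.674 × 10⁻¹¹) × (1.989 × 10³¹) × (918.0) / (1.751 × 10⁷)³
        = 4.540 × 10² m/s²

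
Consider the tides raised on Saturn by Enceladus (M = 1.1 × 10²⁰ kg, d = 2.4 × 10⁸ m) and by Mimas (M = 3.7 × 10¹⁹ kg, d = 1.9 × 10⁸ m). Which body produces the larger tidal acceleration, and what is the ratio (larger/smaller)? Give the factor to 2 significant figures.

Compare M/d³ for the two perturbers:
Enceladus: (1.1 × 10²⁰) / (2.4 × 10⁸)³ = 7.957 × 10⁻⁶
Mimas: (3.7 × 10¹⁹) / (1.9 × 10⁸)³ = 5.394 × 10⁻⁶
Ratio (larger/smaller) = 1.5

Enceladus, by a factor of ≈ 1.5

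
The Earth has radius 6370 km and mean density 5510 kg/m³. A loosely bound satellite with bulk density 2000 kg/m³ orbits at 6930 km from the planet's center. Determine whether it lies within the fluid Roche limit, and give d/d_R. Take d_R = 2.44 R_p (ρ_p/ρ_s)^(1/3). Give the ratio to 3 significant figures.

inside; d/d_R ≈ 0.318

d_R = 2.44 × (6370 km) × (5510/2000)^(1/3) = 21790 km
d/d_R = (6930) / (21790) = 0.318
Since d/d_R < 1, the body is inside the Roche limit.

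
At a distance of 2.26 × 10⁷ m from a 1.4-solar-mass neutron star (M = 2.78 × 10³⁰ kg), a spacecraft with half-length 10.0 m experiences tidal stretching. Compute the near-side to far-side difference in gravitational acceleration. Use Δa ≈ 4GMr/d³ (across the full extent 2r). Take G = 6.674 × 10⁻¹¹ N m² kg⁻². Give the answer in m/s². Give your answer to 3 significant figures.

The field gradient is 2GM/d³; across the full diameter 2r the difference is 4GMr/d³.
Δa = 4GMr/d³
   = 4 × (6.674 × 10⁻¹¹) × (2.78 × 10³⁰) × (10.0) / (2.26 × 10⁷)³
   = 6.43 × 10⁻¹ m/s²

6.43 × 10⁻¹ m/s²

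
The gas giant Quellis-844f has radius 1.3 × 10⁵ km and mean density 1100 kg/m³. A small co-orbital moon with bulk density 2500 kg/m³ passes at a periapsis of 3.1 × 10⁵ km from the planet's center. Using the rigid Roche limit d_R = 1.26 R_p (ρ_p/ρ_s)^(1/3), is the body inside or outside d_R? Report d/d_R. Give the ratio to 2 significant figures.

outside; d/d_R ≈ 2.5

d_R = 1.26 × (1.3 × 10⁵ km) × (1100/2500)^(1/3) = 1.246 × 10⁵ km
d/d_R = (3.1 × 10⁵) / (1.246 × 10⁵) = 2.5
Since d/d_R > 1, the body is outside the Roche limit.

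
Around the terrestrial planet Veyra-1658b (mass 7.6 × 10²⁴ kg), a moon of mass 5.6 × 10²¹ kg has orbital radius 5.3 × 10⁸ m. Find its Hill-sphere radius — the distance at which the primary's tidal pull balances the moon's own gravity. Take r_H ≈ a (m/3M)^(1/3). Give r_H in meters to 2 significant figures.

3.3 × 10⁷ m

r_H ≈ a (m/3M)^(1/3)
    = (5.3 × 10⁸) × (5.6 × 10²¹ / (3 × 7.6 × 10²⁴))^(1/3)
    = 3.3 × 10⁷ m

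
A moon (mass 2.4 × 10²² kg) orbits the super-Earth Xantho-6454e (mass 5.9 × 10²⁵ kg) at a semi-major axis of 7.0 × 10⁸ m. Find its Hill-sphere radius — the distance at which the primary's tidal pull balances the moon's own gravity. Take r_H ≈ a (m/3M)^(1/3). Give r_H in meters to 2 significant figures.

r_H ≈ a (m/3M)^(1/3)
    = (7.0 × 10⁸) × (2.4 × 10²² / (3 × 5.9 × 10²⁵))^(1/3)
    = 3.6 × 10⁷ m

3.6 × 10⁷ m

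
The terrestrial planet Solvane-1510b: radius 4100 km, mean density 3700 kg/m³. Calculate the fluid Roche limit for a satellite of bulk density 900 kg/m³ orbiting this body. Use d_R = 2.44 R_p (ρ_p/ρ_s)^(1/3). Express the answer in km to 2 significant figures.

d_R = 2.44 × 4100 km × (3700/900)^(1/3)
    = 16000 km

16000 km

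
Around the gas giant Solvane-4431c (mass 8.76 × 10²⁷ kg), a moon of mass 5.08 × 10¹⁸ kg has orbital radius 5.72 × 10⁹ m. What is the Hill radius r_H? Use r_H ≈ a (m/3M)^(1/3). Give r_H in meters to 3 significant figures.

r_H ≈ a (m/3M)^(1/3)
    = (5.72 × 10⁹) × (5.08 × 10¹⁸ / (3 × 8.76 × 10²⁷))^(1/3)
    = 3.31 × 10⁶ m

3.31 × 10⁶ m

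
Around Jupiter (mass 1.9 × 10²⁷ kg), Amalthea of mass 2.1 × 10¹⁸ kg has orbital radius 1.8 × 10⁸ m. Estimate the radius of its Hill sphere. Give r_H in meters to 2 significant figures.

1.3 × 10⁵ m

r_H ≈ a (m/3M)^(1/3)
    = (1.8 × 10⁸) × (2.1 × 10¹⁸ / (3 × 1.9 × 10²⁷))^(1/3)
    = 1.3 × 10⁵ m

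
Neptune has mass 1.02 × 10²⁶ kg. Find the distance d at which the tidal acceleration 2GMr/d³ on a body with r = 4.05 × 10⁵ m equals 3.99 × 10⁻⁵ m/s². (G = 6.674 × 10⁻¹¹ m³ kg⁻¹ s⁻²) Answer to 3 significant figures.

2GMr/d³ = a_tidal  ⇒  d = (2GMr / a_tidal)^(1/3)
d = (2 × 6.674×10⁻¹¹ × (1.02 × 10²⁶) × (4.05 × 10⁵) / (3.99 × 10⁻⁵))^(1/3)
  = 5.17 × 10⁸ m

5.17 × 10⁸ m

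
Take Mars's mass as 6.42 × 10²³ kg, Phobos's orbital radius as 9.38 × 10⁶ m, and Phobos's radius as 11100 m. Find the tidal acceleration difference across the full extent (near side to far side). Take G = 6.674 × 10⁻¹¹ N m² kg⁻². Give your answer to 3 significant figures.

2.31 × 10⁻³ m/s²

Differencing GM/(d−r)² and GM/(d+r)² to first order in r/d gives 4GMr/d³.
Δg = 4GMr/d³
   = 4 × (6.674 × 10⁻¹¹) × (6.42 × 10²³) × (11100) / (9.38 × 10⁶)³
   = 2.31 × 10⁻³ m/s²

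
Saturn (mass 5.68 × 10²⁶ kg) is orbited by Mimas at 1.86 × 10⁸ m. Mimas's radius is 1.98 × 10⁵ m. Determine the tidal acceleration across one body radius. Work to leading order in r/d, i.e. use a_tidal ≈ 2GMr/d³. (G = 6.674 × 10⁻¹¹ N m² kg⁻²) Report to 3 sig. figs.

Δg = 2GMr/d³
   = 2 × (6.674 × 10⁻¹¹) × (5.68 × 10²⁶) × (1.98 × 10⁵) / (1.86 × 10⁸)³
   = 2.33 × 10⁻³ m/s²

2.33 × 10⁻³ m/s²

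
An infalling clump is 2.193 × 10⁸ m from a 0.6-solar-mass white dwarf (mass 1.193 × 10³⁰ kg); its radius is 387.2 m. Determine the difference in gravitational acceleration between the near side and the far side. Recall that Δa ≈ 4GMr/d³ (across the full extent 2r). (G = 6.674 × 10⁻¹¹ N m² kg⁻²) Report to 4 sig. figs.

1.169 × 10⁻² m/s²

Δa = 4GMr/d³
   = 4 × (6.674 × 10⁻¹¹) × (1.193 × 10³⁰) × (387.2) / (2.193 × 10⁸)³
   = 1.169 × 10⁻² m/s²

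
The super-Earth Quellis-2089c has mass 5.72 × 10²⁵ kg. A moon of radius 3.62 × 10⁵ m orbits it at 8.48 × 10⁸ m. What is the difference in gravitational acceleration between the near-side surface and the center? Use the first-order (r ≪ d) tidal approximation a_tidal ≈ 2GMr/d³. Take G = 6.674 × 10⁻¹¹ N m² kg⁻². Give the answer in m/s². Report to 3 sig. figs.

4.53 × 10⁻⁶ m/s²

Differencing GM/(d−r)² and GM/d² to first order in r/d gives 2GMr/d³.
Δa = 2GMr/d³
   = 2 × (6.674 × 10⁻¹¹) × (5.72 × 10²⁵) × (3.62 × 10⁵) / (8.48 × 10⁸)³
   = 4.53 × 10⁻⁶ m/s²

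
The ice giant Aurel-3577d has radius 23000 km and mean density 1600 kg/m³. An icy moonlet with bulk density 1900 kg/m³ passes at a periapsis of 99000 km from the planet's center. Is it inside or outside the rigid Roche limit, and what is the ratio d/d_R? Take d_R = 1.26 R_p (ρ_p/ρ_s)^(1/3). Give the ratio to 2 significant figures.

outside; d/d_R ≈ 3.6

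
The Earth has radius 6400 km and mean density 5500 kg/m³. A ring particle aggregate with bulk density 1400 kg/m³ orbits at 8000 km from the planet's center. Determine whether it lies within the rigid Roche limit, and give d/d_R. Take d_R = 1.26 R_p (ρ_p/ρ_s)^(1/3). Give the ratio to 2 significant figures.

d_R = 1.26 × (6400 km) × (5500/1400)^(1/3) = 12720 km
d/d_R = (8000) / (12720) = 0.63
Since d/d_R < 1, the body is inside the Roche limit.

inside; d/d_R ≈ 0.63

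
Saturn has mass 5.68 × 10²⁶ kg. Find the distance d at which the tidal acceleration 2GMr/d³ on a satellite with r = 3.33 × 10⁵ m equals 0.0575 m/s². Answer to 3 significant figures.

2GMr/d³ = a_tidal  ⇒  d = (2GMr / a_tidal)^(1/3)
d = (2 × 6.674×10⁻¹¹ × (5.68 × 10²⁶) × (3.33 × 10⁵) / (0.0575))^(1/3)
  = 7.60 × 10⁷ m

7.60 × 10⁷ m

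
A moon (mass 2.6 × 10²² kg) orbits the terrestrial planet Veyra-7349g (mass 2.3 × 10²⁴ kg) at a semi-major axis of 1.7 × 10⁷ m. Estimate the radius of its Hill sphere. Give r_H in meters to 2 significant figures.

r_H ≈ a (m/3M)^(1/3)
    = (1.7 × 10⁷) × (2.6 × 10²² / (3 × 2.3 × 10²⁴))^(1/3)
    = 2.6 × 10⁶ m

2.6 × 10⁶ m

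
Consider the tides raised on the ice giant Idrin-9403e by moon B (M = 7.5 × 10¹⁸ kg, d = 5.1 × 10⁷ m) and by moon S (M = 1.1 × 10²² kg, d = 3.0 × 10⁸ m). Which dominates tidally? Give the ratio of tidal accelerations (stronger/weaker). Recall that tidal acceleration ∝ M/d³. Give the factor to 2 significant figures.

The tide-raising term goes as M/d³ (the gradient of a 1/d² field).
Moon B: (7.5 × 10¹⁸) / (5.1 × 10⁷)³ = 5.654 × 10⁻⁵
Moon S: (1.1 × 10²²) / (3.0 × 10⁸)³ = 4.074 × 10⁻⁴
Ratio (larger/smaller) = 7.2

Moon S, by a factor of ≈ 7.2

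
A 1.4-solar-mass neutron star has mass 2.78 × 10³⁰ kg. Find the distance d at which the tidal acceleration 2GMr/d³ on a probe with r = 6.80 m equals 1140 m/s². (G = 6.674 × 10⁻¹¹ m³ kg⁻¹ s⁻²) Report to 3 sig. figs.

2GMr/d³ = a_tidal  ⇒  d = (2GMr / a_tidal)^(1/3)
d = (2 × 6.674×10⁻¹¹ × (2.78 × 10³⁰) × (6.80) / (1140))^(1/3)
  = 1.30 × 10⁶ m

1.30 × 10⁶ m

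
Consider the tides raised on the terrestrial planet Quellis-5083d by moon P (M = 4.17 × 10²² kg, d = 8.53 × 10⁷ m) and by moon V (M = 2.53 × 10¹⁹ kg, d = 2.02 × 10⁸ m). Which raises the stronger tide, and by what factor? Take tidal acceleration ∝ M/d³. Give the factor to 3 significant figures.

Compare M/d³ for the two perturbers:
Moon P: (4.17 × 10²²) / (8.53 × 10⁷)³ = 6.719 × 10⁻²
Moon V: (2.53 × 10¹⁹) / (2.02 × 10⁸)³ = 3.069 × 10⁻⁶
Ratio (larger/smaller) = 21900

Moon P, by a factor of ≈ 21900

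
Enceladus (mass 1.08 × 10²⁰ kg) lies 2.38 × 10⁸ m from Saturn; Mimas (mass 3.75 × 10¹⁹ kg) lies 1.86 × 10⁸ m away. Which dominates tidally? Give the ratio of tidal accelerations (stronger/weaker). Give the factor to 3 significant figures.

Enceladus, by a factor of ≈ 1.37

Tidal acceleration ∝ M/d³, so compare M/d³ for each.
Enceladus: (1.08 × 10²⁰) / (2.38 × 10⁸)³ = 8.011 × 10⁻⁶
Mimas: (3.75 × 10¹⁹) / (1.86 × 10⁸)³ = 5.828 × 10⁻⁶
Ratio (larger/smaller) = 1.37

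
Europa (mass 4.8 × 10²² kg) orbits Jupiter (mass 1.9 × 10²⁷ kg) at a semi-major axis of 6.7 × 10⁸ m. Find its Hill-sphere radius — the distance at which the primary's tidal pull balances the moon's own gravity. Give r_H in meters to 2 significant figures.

r_H ≈ a (m/3M)^(1/3)
    = (6.7 × 10⁸) × (4.8 × 10²² / (3 × 1.9 × 10²⁷))^(1/3)
    = 1.4 × 10⁷ m

1.4 × 10⁷ m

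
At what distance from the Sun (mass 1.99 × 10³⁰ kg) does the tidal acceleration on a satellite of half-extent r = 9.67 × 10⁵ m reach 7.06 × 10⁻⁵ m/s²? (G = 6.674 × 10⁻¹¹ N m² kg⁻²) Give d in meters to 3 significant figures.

1.54 × 10¹⁰ m

2GMr/d³ = a_tidal  ⇒  d = (2GMr / a_tidal)^(1/3)
d = (2 × 6.674×10⁻¹¹ × (1.99 × 10³⁰) × (9.67 × 10⁵) / (7.06 × 10⁻⁵))^(1/3)
  = 1.54 × 10¹⁰ m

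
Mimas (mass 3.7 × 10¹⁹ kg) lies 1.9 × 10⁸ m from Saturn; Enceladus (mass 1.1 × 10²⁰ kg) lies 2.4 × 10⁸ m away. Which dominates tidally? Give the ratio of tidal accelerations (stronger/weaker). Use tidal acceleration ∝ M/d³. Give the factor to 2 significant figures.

Tidal stretch scales as M/d³; compute that for each body.
Mimas: (3.7 × 10¹⁹) / (1.9 × 10⁸)³ = 5.394 × 10⁻⁶
Enceladus: (1.1 × 10²⁰) / (2.4 × 10⁸)³ = 7.957 × 10⁻⁶
Ratio (larger/smaller) = 1.5

Enceladus, by a factor of ≈ 1.5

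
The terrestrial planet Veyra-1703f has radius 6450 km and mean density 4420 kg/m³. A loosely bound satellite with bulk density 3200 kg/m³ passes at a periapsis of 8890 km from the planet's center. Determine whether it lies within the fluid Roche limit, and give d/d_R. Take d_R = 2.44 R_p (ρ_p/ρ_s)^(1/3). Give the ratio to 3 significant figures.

inside; d/d_R ≈ 0.507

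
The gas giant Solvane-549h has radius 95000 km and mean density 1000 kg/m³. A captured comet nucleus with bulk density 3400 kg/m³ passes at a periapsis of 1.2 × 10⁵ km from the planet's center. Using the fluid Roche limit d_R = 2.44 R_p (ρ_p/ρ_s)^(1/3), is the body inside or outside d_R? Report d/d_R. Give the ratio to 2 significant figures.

inside; d/d_R ≈ 0.78

d_R = 2.44 × (95000 km) × (1000/3400)^(1/3) = 1.542 × 10⁵ km
d/d_R = (1.2 × 10⁵) / (1.542 × 10⁵) = 0.78
Since d/d_R < 1, the body is inside the Roche limit.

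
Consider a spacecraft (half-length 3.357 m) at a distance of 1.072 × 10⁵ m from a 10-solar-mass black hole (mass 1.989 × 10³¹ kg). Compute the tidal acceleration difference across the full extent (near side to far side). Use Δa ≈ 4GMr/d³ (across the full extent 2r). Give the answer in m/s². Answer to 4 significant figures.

Δa = 4GMr/d³
   = 4 × (6.674 × 10⁻¹¹) × (1.989 × 10³¹) × (3.357) / (1.072 × 10⁵)³
   = 1.447 × 10⁷ m/s²

1.447 × 10⁷ m/s²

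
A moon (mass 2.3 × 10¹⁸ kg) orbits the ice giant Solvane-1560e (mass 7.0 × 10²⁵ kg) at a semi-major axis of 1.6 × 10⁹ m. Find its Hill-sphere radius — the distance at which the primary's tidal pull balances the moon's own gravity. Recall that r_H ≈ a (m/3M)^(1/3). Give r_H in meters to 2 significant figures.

3.6 × 10⁶ m

r_H ≈ a (m/3M)^(1/3)
    = (1.6 × 10⁹) × (2.3 × 10¹⁸ / (3 × 7.0 × 10²⁵))^(1/3)
    = 3.6 × 10⁶ m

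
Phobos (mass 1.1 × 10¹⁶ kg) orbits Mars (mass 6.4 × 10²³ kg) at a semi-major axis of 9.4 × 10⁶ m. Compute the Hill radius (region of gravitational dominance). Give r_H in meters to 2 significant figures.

r_H ≈ a (m/3M)^(1/3)
    = (9.4 × 10⁶) × (1.1 × 10¹⁶ / (3 × 6.4 × 10²³))^(1/3)
    = 1.7 × 10⁴ m

1.7 × 10⁴ m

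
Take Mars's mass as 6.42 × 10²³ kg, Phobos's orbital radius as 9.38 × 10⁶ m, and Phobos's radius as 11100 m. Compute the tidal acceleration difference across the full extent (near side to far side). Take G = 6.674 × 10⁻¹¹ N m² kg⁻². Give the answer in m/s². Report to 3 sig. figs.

Near-to-far spans 2r, so the tidal difference is twice the near-to-center value: 4GMr/d³.
Δg = 4GMr/d³
   = 4 × (6.674 × 10⁻¹¹) × (6.42 × 10²³) × (11100) / (9.38 × 10⁶)³
   = 2.31 × 10⁻³ m/s²

2.31 × 10⁻³ m/s²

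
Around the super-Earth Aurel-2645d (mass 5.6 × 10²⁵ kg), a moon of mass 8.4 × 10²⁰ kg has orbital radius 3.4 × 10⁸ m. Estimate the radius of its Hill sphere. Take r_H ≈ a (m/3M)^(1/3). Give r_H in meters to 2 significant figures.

r_H ≈ a (m/3M)^(1/3)
    = (3.4 × 10⁸) × (8.4 × 10²⁰ / (3 × 5.6 × 10²⁵))^(1/3)
    = 5.8 × 10⁶ m

5.8 × 10⁶ m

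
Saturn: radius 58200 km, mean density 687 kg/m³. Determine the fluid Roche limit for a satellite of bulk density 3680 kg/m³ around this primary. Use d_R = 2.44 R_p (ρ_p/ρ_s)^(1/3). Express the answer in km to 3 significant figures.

d_R = 2.44 × 58200 km × (687/3680)^(1/3)
    = 81200 km

81200 km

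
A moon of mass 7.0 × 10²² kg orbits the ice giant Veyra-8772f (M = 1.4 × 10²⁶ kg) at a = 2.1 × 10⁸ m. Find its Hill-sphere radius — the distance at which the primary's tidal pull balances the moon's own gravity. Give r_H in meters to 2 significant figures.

1.2 × 10⁷ m

r_H ≈ a (m/3M)^(1/3)
    = (2.1 × 10⁸) × (7.0 × 10²² / (3 × 1.4 × 10²⁶))^(1/3)
    = 1.2 × 10⁷ m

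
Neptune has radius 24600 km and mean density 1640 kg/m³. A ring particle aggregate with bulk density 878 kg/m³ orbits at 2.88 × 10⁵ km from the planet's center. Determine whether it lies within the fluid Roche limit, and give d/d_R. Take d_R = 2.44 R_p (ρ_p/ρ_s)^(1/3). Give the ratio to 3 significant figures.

outside; d/d_R ≈ 3.90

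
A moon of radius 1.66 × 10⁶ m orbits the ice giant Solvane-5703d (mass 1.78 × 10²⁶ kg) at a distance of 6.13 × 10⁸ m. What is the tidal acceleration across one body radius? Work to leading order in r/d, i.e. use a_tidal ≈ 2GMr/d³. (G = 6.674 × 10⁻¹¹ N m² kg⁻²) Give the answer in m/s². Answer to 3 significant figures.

1.71 × 10⁻⁴ m/s²

Since r ≪ d, expand the inverse-square field across one radius to get the leading 2GMr/d³ term.
Δg = 2GMr/d³
   = 2 × (6.674 × 10⁻¹¹) × (1.78 × 10²⁶) × (1.66 × 10⁶) / (6.13 × 10⁸)³
   = 1.71 × 10⁻⁴ m/s²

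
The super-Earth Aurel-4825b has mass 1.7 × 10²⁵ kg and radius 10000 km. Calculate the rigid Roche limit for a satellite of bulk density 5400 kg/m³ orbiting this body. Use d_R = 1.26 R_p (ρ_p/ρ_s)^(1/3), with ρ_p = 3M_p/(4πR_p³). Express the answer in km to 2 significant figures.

ρ_p = 3M_p/(4πR_p³) = 3 × (1.7 × 10²⁵) / (4π × (1.0 × 10⁷ m)³) = 4100 kg/m³
d_R = 1.26 × 10000 km × (4100/5400)^(1/3)
    = 11000 km

11000 km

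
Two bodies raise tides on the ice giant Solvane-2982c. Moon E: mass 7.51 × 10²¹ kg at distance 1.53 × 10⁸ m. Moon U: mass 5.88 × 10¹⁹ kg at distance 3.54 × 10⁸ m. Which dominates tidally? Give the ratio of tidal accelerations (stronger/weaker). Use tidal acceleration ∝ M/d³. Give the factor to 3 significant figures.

Moon E, by a factor of ≈ 1580

Compare M/d³ for the two perturbers:
Moon E: (7.51 × 10²¹) / (1.53 × 10⁸)³ = 2.097 × 10⁻³
Moon U: (5.88 × 10¹⁹) / (3.54 × 10⁸)³ = 1.325 × 10⁻⁶
Ratio (larger/smaller) = 1580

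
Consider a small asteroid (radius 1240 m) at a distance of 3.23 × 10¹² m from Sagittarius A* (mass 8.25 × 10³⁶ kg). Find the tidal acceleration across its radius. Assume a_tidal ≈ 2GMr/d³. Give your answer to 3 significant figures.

4.05 × 10⁻⁸ m/s²

Δa = 2GMr/d³
   = 2 × (6.674 × 10⁻¹¹) × (8.25 × 10³⁶) × (1240) / (3.23 × 10¹²)³
   = 4.05 × 10⁻⁸ m/s²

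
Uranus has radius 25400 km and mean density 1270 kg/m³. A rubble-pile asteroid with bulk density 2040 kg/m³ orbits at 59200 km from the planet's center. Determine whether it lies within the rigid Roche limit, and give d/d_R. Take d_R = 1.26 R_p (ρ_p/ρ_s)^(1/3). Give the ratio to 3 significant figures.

outside; d/d_R ≈ 2.17

d_R = 1.26 × (25400 km) × (1270/2040)^(1/3) = 27330 km
d/d_R = (59200) / (27330) = 2.17
Since d/d_R > 1, the body is outside the Roche limit.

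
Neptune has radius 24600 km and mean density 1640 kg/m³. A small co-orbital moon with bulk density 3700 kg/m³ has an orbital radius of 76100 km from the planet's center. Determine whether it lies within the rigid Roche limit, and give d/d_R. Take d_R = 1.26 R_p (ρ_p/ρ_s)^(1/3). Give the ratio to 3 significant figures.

outside; d/d_R ≈ 3.22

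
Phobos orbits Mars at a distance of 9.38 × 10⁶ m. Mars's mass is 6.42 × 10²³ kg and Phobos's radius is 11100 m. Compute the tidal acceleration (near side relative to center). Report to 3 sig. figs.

1.15 × 10⁻³ m/s²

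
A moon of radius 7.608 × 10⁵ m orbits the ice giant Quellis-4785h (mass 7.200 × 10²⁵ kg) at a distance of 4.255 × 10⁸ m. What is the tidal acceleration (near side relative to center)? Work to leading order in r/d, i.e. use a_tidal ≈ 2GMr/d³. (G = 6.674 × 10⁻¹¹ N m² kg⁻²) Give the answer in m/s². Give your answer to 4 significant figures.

9.491 × 10⁻⁵ m/s²

Δg = 2GMr/d³
   = 2 × (6.674 × 10⁻¹¹) × (7.200 × 10²⁵) × (7.608 × 10⁵) / (4.255 × 10⁸)³
   = 9.491 × 10⁻⁵ m/s²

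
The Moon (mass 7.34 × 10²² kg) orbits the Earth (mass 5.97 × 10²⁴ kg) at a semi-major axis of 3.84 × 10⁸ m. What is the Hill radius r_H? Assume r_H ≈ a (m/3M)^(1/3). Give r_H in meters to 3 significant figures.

r_H ≈ a (m/3M)^(1/3)
    = (3.84 × 10⁸) × (7.34 × 10²² / (3 × 5.97 × 10²⁴))^(1/3)
    = 6.15 × 10⁷ m

6.15 × 10⁷ m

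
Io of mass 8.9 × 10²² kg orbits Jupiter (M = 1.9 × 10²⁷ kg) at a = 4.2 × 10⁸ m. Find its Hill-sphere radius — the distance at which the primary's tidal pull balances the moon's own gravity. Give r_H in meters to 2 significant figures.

1.0 × 10⁷ m

r_H ≈ a (m/3M)^(1/3)
    = (4.2 × 10⁸) × (8.9 × 10²² / (3 × 1.9 × 10²⁷))^(1/3)
    = 1.0 × 10⁷ m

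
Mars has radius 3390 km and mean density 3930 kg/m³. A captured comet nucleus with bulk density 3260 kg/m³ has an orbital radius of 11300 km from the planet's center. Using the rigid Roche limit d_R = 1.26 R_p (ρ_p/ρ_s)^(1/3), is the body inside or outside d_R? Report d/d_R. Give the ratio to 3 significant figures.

d_R = 1.26 × (3390 km) × (3930/3260)^(1/3) = 4546 km
d/d_R = (11300) / (4546) = 2.49
Since d/d_R > 1, the body is outside the Roche limit.

outside; d/d_R ≈ 2.49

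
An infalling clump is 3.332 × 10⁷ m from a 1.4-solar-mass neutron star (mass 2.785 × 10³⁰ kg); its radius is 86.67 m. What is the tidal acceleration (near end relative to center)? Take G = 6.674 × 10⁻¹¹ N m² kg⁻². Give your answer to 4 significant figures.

8.710 × 10⁻¹ m/s²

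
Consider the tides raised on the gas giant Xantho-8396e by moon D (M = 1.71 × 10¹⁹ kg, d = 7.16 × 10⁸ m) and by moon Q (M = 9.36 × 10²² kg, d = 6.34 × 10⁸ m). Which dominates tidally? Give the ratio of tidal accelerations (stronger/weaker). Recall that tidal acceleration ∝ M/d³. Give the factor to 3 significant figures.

Moon Q, by a factor of ≈ 7880

Tidal stretch scales as M/d³; compute that for each body.
Moon D: (1.71 × 10¹⁹) / (7.16 × 10⁸)³ = 4.659 × 10⁻⁸
Moon Q: (9.36 × 10²²) / (6.34 × 10⁸)³ = 3.673 × 10⁻⁴
Ratio (larger/smaller) = 7880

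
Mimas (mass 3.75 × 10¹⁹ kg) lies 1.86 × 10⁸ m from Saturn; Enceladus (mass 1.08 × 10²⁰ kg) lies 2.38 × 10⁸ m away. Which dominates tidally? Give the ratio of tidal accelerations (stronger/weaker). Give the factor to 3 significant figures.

Tidal stretch scales as M/d³; compute that for each body.
Mimas: (3.75 × 10¹⁹) / (1.86 × 10⁸)³ = 5.828 × 10⁻⁶
Enceladus: (1.08 × 10²⁰) / (2.38 × 10⁸)³ = 8.011 × 10⁻⁶
Ratio (larger/smaller) = 1.37

Enceladus, by a factor of ≈ 1.37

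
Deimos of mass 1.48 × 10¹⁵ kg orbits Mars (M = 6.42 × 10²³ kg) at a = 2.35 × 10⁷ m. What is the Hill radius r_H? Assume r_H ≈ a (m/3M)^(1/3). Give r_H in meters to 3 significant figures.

2.15 × 10⁴ m

r_H ≈ a (m/3M)^(1/3)
    = (2.35 × 10⁷) × (1.48 × 10¹⁵ / (3 × 6.42 × 10²³))^(1/3)
    = 2.15 × 10⁴ m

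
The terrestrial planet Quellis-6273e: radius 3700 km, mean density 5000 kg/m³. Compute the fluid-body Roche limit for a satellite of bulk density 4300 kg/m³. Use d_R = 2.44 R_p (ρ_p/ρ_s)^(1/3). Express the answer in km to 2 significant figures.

d_R = 2.44 × 3700 km × (5000/4300)^(1/3)
    = 9500 km

9500 km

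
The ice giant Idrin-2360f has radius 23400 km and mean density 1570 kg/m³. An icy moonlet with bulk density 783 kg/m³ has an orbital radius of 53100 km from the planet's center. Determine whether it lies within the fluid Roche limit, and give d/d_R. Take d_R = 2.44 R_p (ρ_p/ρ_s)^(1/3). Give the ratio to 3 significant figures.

inside; d/d_R ≈ 0.738

d_R = 2.44 × (23400 km) × (1570/783)^(1/3) = 72000 km
d/d_R = (53100) / (72000) = 0.738
Since d/d_R < 1, the body is inside the Roche limit.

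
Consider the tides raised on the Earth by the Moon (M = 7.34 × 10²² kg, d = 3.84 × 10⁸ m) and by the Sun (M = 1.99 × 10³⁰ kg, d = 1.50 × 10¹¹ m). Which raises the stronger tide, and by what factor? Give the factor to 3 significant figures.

The Moon, by a factor of ≈ 2.20

Compare M/d³ for the two perturbers:
The Moon: (7.34 × 10²²) / (3.84 × 10⁸)³ = 1.296 × 10⁻³
The Sun: (1.99 × 10³⁰) / (1.50 × 10¹¹)³ = 5.896 × 10⁻⁴
Ratio (larger/smaller) = 2.20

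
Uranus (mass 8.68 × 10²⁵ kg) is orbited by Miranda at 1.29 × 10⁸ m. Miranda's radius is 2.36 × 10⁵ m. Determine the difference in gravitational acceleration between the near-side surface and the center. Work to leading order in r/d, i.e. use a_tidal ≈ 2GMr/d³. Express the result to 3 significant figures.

Δg = 2GMr/d³
   = 2 × (6.674 × 10⁻¹¹) × (8.68 × 10²⁵) × (2.36 × 10⁵) / (1.29 × 10⁸)³
   = 1.27 × 10⁻³ m/s²

1.27 × 10⁻³ m/s²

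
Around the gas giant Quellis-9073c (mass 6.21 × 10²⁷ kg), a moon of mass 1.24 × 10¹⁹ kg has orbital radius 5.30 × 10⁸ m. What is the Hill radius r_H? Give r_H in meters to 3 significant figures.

r_H ≈ a (m/3M)^(1/3)
    = (5.30 × 10⁸) × (1.24 × 10¹⁹ / (3 × 6.21 × 10²⁷))^(1/3)
    = 4.63 × 10⁵ m

4.63 × 10⁵ m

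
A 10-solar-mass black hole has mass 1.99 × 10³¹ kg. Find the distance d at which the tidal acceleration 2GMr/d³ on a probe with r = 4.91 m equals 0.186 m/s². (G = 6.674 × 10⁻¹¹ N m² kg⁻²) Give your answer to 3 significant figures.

2GMr/d³ = a_tidal  ⇒  d = (2GMr / a_tidal)^(1/3)
d = (2 × 6.674×10⁻¹¹ × (1.99 × 10³¹) × (4.91) / (0.186))^(1/3)
  = 4.12 × 10⁷ m

4.12 × 10⁷ m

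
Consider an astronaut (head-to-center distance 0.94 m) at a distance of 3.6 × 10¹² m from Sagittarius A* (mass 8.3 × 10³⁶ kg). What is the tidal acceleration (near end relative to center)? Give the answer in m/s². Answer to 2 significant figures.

a_tidal = 2GMr/d³
        = 2 × (6.674 × 10⁻¹¹) × (8.3 × 10³⁶) × (0.94) / (3.6 × 10¹²)³
        = 2.2 × 10⁻¹¹ m/s²

2.2 × 10⁻¹¹ m/s²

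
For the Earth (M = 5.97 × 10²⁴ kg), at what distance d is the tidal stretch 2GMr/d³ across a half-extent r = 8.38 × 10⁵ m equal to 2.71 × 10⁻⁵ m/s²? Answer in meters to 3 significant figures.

2GMr/d³ = a_tidal  ⇒  d = (2GMr / a_tidal)^(1/3)
d = (2 × 6.674×10⁻¹¹ × (5.97 × 10²⁴) × (8.38 × 10⁵) / (2.71 × 10⁻⁵))^(1/3)
  = 2.91 × 10⁸ m

2.91 × 10⁸ m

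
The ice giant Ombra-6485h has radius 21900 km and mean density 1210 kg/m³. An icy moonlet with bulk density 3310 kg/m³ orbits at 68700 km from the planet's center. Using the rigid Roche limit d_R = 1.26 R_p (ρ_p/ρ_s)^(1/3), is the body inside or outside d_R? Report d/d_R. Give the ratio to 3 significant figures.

outside; d/d_R ≈ 3.48

d_R = 1.26 × (21900 km) × (1210/3310)^(1/3) = 19730 km
d/d_R = (68700) / (19730) = 3.48
Since d/d_R > 1, the body is outside the Roche limit.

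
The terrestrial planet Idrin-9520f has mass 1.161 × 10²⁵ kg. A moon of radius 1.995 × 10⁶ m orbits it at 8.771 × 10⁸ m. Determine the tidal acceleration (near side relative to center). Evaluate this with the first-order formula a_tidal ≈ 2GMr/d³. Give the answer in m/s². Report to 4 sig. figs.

Δa = 2GMr/d³
   = 2 × (6.674 × 10⁻¹¹) × (1.161 × 10²⁵) × (1.995 × 10⁶) / (8.771 × 10⁸)³
   = 4.582 × 10⁻⁶ m/s²

4.582 × 10⁻⁶ m/s²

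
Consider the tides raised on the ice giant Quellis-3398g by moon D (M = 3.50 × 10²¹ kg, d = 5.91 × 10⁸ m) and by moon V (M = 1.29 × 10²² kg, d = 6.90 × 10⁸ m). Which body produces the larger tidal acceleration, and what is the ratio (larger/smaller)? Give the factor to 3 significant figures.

Moon V, by a factor of ≈ 2.32

The tide-raising term goes as M/d³ (the gradient of a 1/d² field).
Moon D: (3.50 × 10²¹) / (5.91 × 10⁸)³ = 1.696 × 10⁻⁵
Moon V: (1.29 × 10²²) / (6.90 × 10⁸)³ = 3.927 × 10⁻⁵
Ratio (larger/smaller) = 2.32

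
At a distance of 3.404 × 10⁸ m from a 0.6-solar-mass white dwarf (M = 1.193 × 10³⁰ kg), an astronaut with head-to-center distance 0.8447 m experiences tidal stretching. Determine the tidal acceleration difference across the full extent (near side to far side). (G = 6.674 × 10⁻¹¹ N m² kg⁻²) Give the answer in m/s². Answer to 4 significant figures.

6.821 × 10⁻⁶ m/s²

Δg = 4GMr/d³
   = 4 × (6.674 × 10⁻¹¹) × (1.193 × 10³⁰) × (0.8447) / (3.404 × 10⁸)³
   = 6.821 × 10⁻⁶ m/s²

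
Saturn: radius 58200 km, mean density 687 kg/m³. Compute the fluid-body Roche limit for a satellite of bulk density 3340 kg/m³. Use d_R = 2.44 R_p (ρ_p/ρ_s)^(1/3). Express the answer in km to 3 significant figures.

83800 km

d_R = 2.44 × 58200 km × (687/3340)^(1/3)
    = 83800 km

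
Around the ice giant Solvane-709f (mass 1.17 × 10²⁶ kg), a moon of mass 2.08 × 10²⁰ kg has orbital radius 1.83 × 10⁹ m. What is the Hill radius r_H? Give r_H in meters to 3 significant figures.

1.54 × 10⁷ m

r_H ≈ a (m/3M)^(1/3)
    = (1.83 × 10⁹) × (2.08 × 10²⁰ / (3 × 1.17 × 10²⁶))^(1/3)
    = 1.54 × 10⁷ m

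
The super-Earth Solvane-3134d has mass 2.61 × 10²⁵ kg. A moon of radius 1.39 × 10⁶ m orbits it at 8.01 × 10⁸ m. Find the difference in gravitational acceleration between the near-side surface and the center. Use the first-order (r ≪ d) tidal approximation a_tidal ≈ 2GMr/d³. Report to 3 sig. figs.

9.42 × 10⁻⁶ m/s²

Δa = 2GMr/d³
   = 2 × (6.674 × 10⁻¹¹) × (2.61 × 10²⁵) × (1.39 × 10⁶) / (8.01 × 10⁸)³
   = 9.42 × 10⁻⁶ m/s²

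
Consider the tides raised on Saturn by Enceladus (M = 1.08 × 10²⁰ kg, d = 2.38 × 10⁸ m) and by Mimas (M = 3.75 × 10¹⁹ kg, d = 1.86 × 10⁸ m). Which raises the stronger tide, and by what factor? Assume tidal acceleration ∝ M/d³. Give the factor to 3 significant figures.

Enceladus, by a factor of ≈ 1.37

Tidal acceleration ∝ M/d³, so compare M/d³ for each.
Enceladus: (1.08 × 10²⁰) / (2.38 × 10⁸)³ = 8.011 × 10⁻⁶
Mimas: (3.75 × 10¹⁹) / (1.86 × 10⁸)³ = 5.828 × 10⁻⁶
Ratio (larger/smaller) = 1.37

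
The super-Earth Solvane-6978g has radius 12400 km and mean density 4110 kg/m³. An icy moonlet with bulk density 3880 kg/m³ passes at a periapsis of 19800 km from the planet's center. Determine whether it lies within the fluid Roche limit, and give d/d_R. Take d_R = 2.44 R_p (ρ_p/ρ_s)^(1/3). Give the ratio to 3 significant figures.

inside; d/d_R ≈ 0.642

d_R = 2.44 × (12400 km) × (4110/3880)^(1/3) = 30840 km
d/d_R = (19800) / (30840) = 0.642
Since d/d_R < 1, the body is inside the Roche limit.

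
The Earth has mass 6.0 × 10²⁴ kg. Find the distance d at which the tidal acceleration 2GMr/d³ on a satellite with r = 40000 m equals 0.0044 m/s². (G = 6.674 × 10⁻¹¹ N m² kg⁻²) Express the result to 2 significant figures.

2GMr/d³ = a_tidal  ⇒  d = (2GMr / a_tidal)^(1/3)
d = (2 × 6.674×10⁻¹¹ × (6.0 × 10²⁴) × (40000) / (0.0044))^(1/3)
  = 1.9 × 10⁷ m

1.9 × 10⁷ m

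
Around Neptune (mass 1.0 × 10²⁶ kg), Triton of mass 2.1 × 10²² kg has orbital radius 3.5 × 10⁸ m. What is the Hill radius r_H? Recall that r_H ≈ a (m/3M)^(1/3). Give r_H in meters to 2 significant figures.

r_H ≈ a (m/3M)^(1/3)
    = (3.5 × 10⁸) × (2.1 × 10²² / (3 × 1.0 × 10²⁶))^(1/3)
    = 1.4 × 10⁷ m

1.4 × 10⁷ m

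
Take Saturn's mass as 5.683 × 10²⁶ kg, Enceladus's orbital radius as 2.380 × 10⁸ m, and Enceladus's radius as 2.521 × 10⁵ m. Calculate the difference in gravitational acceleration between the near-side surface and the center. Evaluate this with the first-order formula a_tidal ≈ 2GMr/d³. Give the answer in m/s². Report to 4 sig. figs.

Δa = 2GMr/d³
   = 2 × (6.674 × 10⁻¹¹) × (5.683 × 10²⁶) × (2.521 × 10⁵) / (2.380 × 10⁸)³
   = 1.419 × 10⁻³ m/s²

1.419 × 10⁻³ m/s²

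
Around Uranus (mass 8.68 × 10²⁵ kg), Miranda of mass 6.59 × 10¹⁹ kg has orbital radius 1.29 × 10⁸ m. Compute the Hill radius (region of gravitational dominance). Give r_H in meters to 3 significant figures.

r_H ≈ a (m/3M)^(1/3)
    = (1.29 × 10⁸) × (6.59 × 10¹⁹ / (3 × 8.68 × 10²⁵))^(1/3)
    = 8.16 × 10⁵ m

8.16 × 10⁵ m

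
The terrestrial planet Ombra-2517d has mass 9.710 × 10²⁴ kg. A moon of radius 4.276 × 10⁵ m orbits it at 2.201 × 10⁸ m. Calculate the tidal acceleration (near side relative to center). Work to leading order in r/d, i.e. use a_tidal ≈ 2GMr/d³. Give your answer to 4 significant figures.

5.198 × 10⁻⁵ m/s²

Δg = 2GMr/d³
   = 2 × (6.674 × 10⁻¹¹) × (9.710 × 10²⁴) × (4.276 × 10⁵) / (2.201 × 10⁸)³
   = 5.198 × 10⁻⁵ m/s²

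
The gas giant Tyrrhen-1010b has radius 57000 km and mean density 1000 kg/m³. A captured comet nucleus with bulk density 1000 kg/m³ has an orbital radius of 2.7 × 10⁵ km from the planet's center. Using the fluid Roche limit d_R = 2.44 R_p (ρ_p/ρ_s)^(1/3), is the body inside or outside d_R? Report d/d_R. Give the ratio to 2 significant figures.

d_R = 2.44 × (57000 km) × (1000/1000)^(1/3) = 1.391 × 10⁵ km
d/d_R = (2.7 × 10⁵) / (1.391 × 10⁵) = 1.9
Since d/d_R > 1, the body is outside the Roche limit.

outside; d/d_R ≈ 1.9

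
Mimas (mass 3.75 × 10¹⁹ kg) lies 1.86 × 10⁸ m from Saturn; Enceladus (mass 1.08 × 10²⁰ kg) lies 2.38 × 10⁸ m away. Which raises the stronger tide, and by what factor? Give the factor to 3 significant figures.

Enceladus, by a factor of ≈ 1.37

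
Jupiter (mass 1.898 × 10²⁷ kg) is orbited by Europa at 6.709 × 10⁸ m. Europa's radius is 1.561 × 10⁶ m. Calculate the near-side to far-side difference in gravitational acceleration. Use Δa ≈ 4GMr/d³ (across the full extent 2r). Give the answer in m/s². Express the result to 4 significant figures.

2.619 × 10⁻³ m/s²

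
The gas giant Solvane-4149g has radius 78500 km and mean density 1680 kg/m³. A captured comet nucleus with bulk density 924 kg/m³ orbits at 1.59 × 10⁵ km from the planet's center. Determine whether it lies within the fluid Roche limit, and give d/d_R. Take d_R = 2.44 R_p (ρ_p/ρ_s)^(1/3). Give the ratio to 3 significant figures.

d_R = 2.44 × (78500 km) × (1680/924)^(1/3) = 2.338 × 10⁵ km
d/d_R = (1.59 × 10⁵) / (2.338 × 10⁵) = 0.680
Since d/d_R < 1, the body is inside the Roche limit.

inside; d/d_R ≈ 0.680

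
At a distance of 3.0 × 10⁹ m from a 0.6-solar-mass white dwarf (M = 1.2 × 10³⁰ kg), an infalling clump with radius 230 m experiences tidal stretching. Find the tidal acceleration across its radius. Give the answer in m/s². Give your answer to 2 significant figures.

Differencing GM/(d−r)² and GM/d² to first order in r/d gives 2GMr/d³.
Δg = 2GMr/d³
   = 2 × (6.674 × 10⁻¹¹) × (1.2 × 10³⁰) × (230) / (3.0 × 10⁹)³
   = 1.4 × 10⁻⁶ m/s²

1.4 × 10⁻⁶ m/s²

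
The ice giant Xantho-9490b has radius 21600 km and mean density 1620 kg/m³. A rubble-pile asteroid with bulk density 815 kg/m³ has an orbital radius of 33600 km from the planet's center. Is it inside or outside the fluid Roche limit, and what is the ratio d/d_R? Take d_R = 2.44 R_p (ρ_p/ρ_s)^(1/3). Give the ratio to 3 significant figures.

inside; d/d_R ≈ 0.507

d_R = 2.44 × (21600 km) × (1620/815)^(1/3) = 66270 km
d/d_R = (33600) / (66270) = 0.507
Since d/d_R < 1, the body is inside the Roche limit.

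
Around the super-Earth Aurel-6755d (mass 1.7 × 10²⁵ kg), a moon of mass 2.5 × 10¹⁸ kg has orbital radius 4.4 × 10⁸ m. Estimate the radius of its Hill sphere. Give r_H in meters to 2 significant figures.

1.6 × 10⁶ m

r_H ≈ a (m/3M)^(1/3)
    = (4.4 × 10⁸) × (2.5 × 10¹⁸ / (3 × 1.7 × 10²⁵))^(1/3)
    = 1.6 × 10⁶ m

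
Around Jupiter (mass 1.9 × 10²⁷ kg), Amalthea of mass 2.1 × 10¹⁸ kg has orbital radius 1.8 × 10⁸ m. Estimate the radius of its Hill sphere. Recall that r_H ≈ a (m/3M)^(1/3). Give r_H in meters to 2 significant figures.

1.3 × 10⁵ m

r_H ≈ a (m/3M)^(1/3)
    = (1.8 × 10⁸) × (2.1 × 10¹⁸ / (3 × 1.9 × 10²⁷))^(1/3)
    = 1.3 × 10⁵ m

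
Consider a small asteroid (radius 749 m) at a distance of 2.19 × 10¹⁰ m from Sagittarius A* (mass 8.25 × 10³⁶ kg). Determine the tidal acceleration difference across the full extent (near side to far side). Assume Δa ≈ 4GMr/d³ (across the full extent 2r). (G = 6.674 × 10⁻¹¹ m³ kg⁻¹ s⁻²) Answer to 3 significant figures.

The field gradient is 2GM/d³; across the full diameter 2r the difference is 4GMr/d³.
Δa = 4GMr/d³
   = 4 × (6.674 × 10⁻¹¹) × (8.25 × 10³⁶) × (749) / (2.19 × 10¹⁰)³
   = 1.57 × 10⁻¹ m/s²

1.57 × 10⁻¹ m/s²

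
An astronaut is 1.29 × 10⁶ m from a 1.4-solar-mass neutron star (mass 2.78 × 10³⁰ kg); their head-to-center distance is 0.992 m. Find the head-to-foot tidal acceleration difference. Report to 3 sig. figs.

3.43 × 10² m/s²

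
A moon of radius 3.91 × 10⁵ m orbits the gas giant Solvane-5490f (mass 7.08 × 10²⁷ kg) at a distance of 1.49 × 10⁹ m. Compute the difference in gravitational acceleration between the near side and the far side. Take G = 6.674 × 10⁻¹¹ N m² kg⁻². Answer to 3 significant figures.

2.23 × 10⁻⁴ m/s²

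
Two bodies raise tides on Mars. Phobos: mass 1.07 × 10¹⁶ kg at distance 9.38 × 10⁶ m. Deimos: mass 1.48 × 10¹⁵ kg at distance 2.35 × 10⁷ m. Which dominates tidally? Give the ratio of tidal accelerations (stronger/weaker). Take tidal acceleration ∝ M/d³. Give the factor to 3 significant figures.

Phobos, by a factor of ≈ 114

Tidal acceleration ∝ M/d³, so compare M/d³ for each.
Phobos: (1.07 × 10¹⁶) / (9.38 × 10⁶)³ = 1.297 × 10⁻⁵
Deimos: (1.48 × 10¹⁵) / (2.35 × 10⁷)³ = 1.140 × 10⁻⁷
Ratio (larger/smaller) = 114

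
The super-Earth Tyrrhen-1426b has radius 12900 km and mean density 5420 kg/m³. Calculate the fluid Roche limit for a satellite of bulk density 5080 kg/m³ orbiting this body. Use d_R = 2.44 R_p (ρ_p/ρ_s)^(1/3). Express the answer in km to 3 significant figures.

d_R = 2.44 × 12900 km × (5420/5080)^(1/3)
    = 32200 km

32200 km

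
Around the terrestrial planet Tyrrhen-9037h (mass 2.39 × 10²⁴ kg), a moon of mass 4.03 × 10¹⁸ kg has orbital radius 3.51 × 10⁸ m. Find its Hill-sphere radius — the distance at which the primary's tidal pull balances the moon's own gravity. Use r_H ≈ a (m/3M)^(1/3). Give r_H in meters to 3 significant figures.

r_H ≈ a (m/3M)^(1/3)
    = (3.51 × 10⁸) × (4.03 × 10¹⁸ / (3 × 2.39 × 10²⁴))^(1/3)
    = 2.90 × 10⁶ m

2.90 × 10⁶ m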